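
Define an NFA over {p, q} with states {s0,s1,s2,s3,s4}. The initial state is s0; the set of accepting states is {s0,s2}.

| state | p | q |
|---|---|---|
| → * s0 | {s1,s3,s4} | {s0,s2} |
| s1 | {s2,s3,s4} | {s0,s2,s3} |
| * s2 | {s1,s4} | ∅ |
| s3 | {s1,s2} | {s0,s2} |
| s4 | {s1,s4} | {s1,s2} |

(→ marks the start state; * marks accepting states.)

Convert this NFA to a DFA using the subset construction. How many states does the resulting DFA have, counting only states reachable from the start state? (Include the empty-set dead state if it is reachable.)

Start state of the DFA: {s0}.
{s0} --p--> {s1,s3,s4}  [new]
{s0} --q--> {s0,s2}  [new]
{s1,s3,s4} --p--> {s1,s2,s3,s4}  [new]
{s1,s3,s4} --q--> {s0,s1,s2,s3}  [new]
{s0,s2} --p--> {s1,s3,s4}  [seen]
{s0,s2} --q--> {s0,s2}  [seen]
{s1,s2,s3,s4} --p--> {s1,s2,s3,s4}  [seen]
{s1,s2,s3,s4} --q--> {s0,s1,s2,s3}  [seen]
{s0,s1,s2,s3} --p--> {s1,s2,s3,s4}  [seen]
{s0,s1,s2,s3} --q--> {s0,s2,s3}  [new]
{s0,s2,s3} --p--> {s1,s2,s3,s4}  [seen]
{s0,s2,s3} --q--> {s0,s2}  [seen]
Reachable DFA states: {s0}, {s1,s3,s4}, {s0,s2}, {s1,s2,s3,s4}, {s0,s1,s2,s3}, {s0,s2,s3}.

6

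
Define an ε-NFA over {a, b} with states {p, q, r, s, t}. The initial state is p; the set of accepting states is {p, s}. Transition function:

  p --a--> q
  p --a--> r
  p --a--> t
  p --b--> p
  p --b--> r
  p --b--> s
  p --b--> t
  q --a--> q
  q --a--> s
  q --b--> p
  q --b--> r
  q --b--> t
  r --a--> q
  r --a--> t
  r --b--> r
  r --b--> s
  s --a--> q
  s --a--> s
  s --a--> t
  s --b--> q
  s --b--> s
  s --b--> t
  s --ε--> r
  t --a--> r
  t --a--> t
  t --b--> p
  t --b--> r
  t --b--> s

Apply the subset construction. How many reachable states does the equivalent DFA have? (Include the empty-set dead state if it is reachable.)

Start state of the DFA: {p} (ε-closure of the NFA start).
{p} --a--> {q, r, t}  [new]
{p} --b--> {p, r, s, t}  [new]
{q, r, t} --a--> {q, r, s, t}  [new]
{q, r, t} --b--> {p, r, s, t}  [seen]
{p, r, s, t} --a--> {q, r, s, t}  [seen]
{p, r, s, t} --b--> {p, q, r, s, t}  [new]
{q, r, s, t} --a--> {q, r, s, t}  [seen]
{q, r, s, t} --b--> {p, q, r, s, t}  [seen]
{p, q, r, s, t} --a--> {q, r, s, t}  [seen]
{p, q, r, s, t} --b--> {p, q, r, s, t}  [seen]
Reachable DFA states: {p}, {q, r, t}, {p, r, s, t}, {q, r, s, t}, {p, q, r, s, t}.

5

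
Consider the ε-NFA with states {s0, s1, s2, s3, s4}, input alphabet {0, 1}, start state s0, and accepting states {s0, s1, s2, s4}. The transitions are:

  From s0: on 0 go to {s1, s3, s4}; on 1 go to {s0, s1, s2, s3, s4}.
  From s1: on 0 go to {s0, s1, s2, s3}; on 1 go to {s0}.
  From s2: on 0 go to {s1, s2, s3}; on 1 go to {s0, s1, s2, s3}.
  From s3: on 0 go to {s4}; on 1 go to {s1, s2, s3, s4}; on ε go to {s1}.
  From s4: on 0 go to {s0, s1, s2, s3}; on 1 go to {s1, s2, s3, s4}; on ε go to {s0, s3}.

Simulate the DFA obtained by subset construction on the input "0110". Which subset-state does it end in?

{s0, s1, s2, s3, s4}

Start: {s0}.
δ(s0,0) = {s1, s3, s4}.
Union: {s1, s3, s4}.
ε-closure gives {s0, s1, s3, s4}.
After 0: {s0, s1, s3, s4}.
δ(s0,1) = {s0, s1, s2, s3, s4}; δ(s1,1) = {s0}; δ(s3,1) = {s1, s2, s3, s4}; δ(s4,1) = {s1, s2, s3, s4}.
Union: {s0, s1, s2, s3, s4}.
After 1: {s0, s1, s2, s3, s4}.
δ(s0,1) = {s0, s1, s2, s3, s4}; δ(s1,1) = {s0}; δ(s2,1) = {s0, s1, s2, s3}; δ(s3,1) = {s1, s2, s3, s4}; δ(s4,1) = {s1, s2, s3, s4}.
Union: {s0, s1, s2, s3, s4}.
After 1: {s0, s1, s2, s3, s4}.
δ(s0,0) = {s1, s3, s4}; δ(s1,0) = {s0, s1, s2, s3}; δ(s2,0) = {s1, s2, s3}; δ(s3,0) = {s4}; δ(s4,0) = {s0, s1, s2, s3}.
Union: {s0, s1, s2, s3, s4}.
After 0: {s0, s1, s2, s3, s4}.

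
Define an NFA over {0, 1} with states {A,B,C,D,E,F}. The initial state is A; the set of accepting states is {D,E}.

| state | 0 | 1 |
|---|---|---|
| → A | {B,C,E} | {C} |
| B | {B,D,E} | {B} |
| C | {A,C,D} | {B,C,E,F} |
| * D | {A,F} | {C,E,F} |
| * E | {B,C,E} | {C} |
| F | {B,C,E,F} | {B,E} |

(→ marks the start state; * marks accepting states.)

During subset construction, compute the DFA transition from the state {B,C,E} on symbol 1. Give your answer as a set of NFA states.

δ(B,1) = {B}; δ(C,1) = {B,C,E,F}; δ(E,1) = {C}.
Union: {B,C,E,F}.

{B,C,E,F}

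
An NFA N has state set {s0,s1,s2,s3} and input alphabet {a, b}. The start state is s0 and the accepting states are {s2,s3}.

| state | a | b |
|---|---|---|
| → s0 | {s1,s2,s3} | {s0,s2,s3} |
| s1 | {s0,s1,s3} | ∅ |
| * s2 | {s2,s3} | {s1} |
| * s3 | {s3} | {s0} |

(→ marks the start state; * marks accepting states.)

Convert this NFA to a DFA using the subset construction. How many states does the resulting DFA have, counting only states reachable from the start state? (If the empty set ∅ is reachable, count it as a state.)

5

Start state of the DFA: {s0}.
{s0} --a--> {s1,s2,s3}  [new]
{s0} --b--> {s0,s2,s3}  [new]
{s1,s2,s3} --a--> {s0,s1,s2,s3}  [new]
{s1,s2,s3} --b--> {s0,s1}  [new]
{s0,s2,s3} --a--> {s1,s2,s3}  [seen]
{s0,s2,s3} --b--> {s0,s1,s2,s3}  [seen]
{s0,s1,s2,s3} --a--> {s0,s1,s2,s3}  [seen]
{s0,s1,s2,s3} --b--> {s0,s1,s2,s3}  [seen]
{s0,s1} --a--> {s0,s1,s2,s3}  [seen]
{s0,s1} --b--> {s0,s2,s3}  [seen]
Reachable DFA states: {s0}, {s1,s2,s3}, {s0,s2,s3}, {s0,s1,s2,s3}, {s0,s1}.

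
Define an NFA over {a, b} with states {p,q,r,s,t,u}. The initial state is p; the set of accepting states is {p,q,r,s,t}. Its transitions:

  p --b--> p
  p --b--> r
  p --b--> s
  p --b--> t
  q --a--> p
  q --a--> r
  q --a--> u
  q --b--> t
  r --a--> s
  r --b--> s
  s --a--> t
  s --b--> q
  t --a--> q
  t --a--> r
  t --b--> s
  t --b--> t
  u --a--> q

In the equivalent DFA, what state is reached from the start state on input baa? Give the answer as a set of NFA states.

{p,q,r,s,t,u}

Start: {p}.
δ(p,b) = {p,r,s,t}.
Union: {p,r,s,t}.
After b: {p,r,s,t}.
δ(p,a) = ∅; δ(r,a) = {s}; δ(s,a) = {t}; δ(t,a) = {q,r}.
Union: {q,r,s,t}.
After a: {q,r,s,t}.
δ(q,a) = {p,r,u}; δ(r,a) = {s}; δ(s,a) = {t}; δ(t,a) = {q,r}.
Union: {p,q,r,s,t,u}.
After a: {p,q,r,s,t,u}.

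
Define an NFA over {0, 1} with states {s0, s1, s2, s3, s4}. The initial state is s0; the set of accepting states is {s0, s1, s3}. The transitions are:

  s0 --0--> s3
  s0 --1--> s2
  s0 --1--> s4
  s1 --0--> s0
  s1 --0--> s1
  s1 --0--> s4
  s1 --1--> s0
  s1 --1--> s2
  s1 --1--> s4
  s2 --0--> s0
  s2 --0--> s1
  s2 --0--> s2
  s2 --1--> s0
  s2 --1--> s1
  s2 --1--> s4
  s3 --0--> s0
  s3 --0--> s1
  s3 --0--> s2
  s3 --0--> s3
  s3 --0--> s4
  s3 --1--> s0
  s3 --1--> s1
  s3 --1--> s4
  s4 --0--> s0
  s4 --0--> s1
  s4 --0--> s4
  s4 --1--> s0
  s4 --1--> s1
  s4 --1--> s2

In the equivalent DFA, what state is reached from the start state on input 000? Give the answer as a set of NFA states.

Start: {s0}.
δ(s0,0) = {s3}.
Union: {s3}.
After 0: {s3}.
δ(s3,0) = {s0, s1, s2, s3, s4}.
Union: {s0, s1, s2, s3, s4}.
After 0: {s0, s1, s2, s3, s4}.
δ(s0,0) = {s3}; δ(s1,0) = {s0, s1, s4}; δ(s2,0) = {s0, s1, s2}; δ(s3,0) = {s0, s1, s2, s3, s4}; δ(s4,0) = {s0, s1, s4}.
Union: {s0, s1, s2, s3, s4}.
After 0: {s0, s1, s2, s3, s4}.

{s0, s1, s2, s3, s4}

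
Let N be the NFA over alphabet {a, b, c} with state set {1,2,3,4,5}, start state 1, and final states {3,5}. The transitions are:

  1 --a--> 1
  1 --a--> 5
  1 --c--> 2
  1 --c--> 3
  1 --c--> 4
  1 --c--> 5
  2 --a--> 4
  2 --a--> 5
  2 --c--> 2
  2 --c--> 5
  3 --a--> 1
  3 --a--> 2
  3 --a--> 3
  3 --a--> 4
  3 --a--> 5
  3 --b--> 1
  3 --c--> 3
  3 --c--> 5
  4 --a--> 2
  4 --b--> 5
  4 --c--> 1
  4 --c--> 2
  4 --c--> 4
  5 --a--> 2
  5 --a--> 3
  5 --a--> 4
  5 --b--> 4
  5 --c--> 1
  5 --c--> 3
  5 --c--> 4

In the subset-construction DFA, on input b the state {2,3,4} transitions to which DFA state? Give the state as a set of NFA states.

δ(2,b) = ∅; δ(3,b) = {1}; δ(4,b) = {5}.
Union: {1,5}.

{1,5}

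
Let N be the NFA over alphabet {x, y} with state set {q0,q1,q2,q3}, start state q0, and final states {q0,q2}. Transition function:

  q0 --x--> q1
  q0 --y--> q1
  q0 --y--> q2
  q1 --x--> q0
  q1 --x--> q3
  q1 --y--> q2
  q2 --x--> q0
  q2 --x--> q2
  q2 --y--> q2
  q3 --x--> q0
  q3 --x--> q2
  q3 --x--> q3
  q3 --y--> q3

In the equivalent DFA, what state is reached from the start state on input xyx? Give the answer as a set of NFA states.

Start: {q0}.
δ(q0,x) = {q1}.
Union: {q1}.
After x: {q1}.
δ(q1,y) = {q2}.
Union: {q2}.
After y: {q2}.
δ(q2,x) = {q0,q2}.
Union: {q0,q2}.
After x: {q0,q2}.

{q0,q2}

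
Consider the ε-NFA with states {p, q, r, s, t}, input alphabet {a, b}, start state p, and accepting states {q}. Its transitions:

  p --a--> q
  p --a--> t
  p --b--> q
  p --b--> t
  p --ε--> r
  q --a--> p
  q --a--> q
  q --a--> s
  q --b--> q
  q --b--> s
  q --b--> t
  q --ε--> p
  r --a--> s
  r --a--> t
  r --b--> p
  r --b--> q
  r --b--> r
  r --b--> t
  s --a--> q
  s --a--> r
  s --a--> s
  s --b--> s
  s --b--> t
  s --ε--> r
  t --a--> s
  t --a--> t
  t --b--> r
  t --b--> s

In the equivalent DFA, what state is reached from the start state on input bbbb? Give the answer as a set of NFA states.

Start: {p, r}.
δ(p,b) = {q, t}; δ(r,b) = {p, q, r, t}.
Union: {p, q, r, t}.
After b: {p, q, r, t}.
δ(p,b) = {q, t}; δ(q,b) = {q, s, t}; δ(r,b) = {p, q, r, t}; δ(t,b) = {r, s}.
Union: {p, q, r, s, t}.
After b: {p, q, r, s, t}.
δ(p,b) = {q, t}; δ(q,b) = {q, s, t}; δ(r,b) = {p, q, r, t}; δ(s,b) = {s, t}; δ(t,b) = {r, s}.
Union: {p, q, r, s, t}.
After b: {p, q, r, s, t}.
δ(p,b) = {q, t}; δ(q,b) = {q, s, t}; δ(r,b) = {p, q, r, t}; δ(s,b) = {s, t}; δ(t,b) = {r, s}.
Union: {p, q, r, s, t}.
After b: {p, q, r, s, t}.

{p, q, r, s, t}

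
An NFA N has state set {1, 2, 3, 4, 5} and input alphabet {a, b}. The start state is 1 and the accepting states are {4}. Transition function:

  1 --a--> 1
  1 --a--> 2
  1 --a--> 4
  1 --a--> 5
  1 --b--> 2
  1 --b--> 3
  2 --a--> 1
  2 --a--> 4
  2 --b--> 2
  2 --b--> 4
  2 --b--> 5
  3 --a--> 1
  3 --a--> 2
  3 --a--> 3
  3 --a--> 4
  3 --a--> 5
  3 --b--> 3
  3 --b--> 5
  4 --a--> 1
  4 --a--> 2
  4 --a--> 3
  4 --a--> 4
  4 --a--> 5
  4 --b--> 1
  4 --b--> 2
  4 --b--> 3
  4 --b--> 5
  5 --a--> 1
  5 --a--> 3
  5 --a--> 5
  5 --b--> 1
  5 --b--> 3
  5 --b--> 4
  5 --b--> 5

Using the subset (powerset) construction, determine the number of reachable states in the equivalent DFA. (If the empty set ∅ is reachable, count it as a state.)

Start state of the DFA: {1}.
{1} --a--> {1, 2, 4, 5}  [new]
{1} --b--> {2, 3}  [new]
{1, 2, 4, 5} --a--> {1, 2, 3, 4, 5}  [new]
{1, 2, 4, 5} --b--> {1, 2, 3, 4, 5}  [seen]
{2, 3} --a--> {1, 2, 3, 4, 5}  [seen]
{2, 3} --b--> {2, 3, 4, 5}  [new]
{1, 2, 3, 4, 5} --a--> {1, 2, 3, 4, 5}  [seen]
{1, 2, 3, 4, 5} --b--> {1, 2, 3, 4, 5}  [seen]
{2, 3, 4, 5} --a--> {1, 2, 3, 4, 5}  [seen]
{2, 3, 4, 5} --b--> {1, 2, 3, 4, 5}  [seen]
Reachable DFA states: {1}, {1, 2, 4, 5}, {2, 3}, {1, 2, 3, 4, 5}, {2, 3, 4, 5}.

5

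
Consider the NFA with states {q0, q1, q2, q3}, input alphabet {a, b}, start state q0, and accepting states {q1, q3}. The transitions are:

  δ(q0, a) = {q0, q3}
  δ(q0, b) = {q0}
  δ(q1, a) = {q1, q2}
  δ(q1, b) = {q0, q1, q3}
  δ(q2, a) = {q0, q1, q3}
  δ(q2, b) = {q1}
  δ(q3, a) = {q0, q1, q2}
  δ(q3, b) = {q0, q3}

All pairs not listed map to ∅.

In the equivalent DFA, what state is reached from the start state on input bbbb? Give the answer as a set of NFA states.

Start: {q0}.
δ(q0,b) = {q0}.
Union: {q0}.
After b: {q0}.
δ(q0,b) = {q0}.
Union: {q0}.
After b: {q0}.
δ(q0,b) = {q0}.
Union: {q0}.
After b: {q0}.
δ(q0,b) = {q0}.
Union: {q0}.
After b: {q0}.

{q0}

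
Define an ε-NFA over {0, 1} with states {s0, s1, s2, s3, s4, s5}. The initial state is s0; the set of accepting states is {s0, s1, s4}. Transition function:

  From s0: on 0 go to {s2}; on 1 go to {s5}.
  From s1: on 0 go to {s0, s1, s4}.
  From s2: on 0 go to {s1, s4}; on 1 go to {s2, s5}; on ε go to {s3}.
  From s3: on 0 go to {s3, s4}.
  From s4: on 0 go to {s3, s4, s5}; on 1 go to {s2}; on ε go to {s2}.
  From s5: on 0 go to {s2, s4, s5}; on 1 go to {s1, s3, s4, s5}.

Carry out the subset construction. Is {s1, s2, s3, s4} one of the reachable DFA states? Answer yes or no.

Start state of the DFA: {s0} (ε-closure of the NFA start).
{s0} --0--> {s2, s3}  [new]
{s0} --1--> {s5}  [new]
{s2, s3} --0--> {s1, s2, s3, s4}  [new]
{s2, s3} --1--> {s2, s3, s5}  [new]
{s5} --0--> {s2, s3, s4, s5}  [new]
{s5} --1--> {s1, s2, s3, s4, s5}  [new]
{s1, s2, s3, s4} --0--> {s0, s1, s2, s3, s4, s5}  [new]
{s1, s2, s3, s4} --1--> {s2, s3, s5}  [seen]
{s2, s3, s5} --0--> {s1, s2, s3, s4, s5}  [seen]
{s2, s3, s5} --1--> {s1, s2, s3, s4, s5}  [seen]
{s2, s3, s4, s5} --0--> {s1, s2, s3, s4, s5}  [seen]
{s2, s3, s4, s5} --1--> {s1, s2, s3, s4, s5}  [seen]
{s1, s2, s3, s4, s5} --0--> {s0, s1, s2, s3, s4, s5}  [seen]
{s1, s2, s3, s4, s5} --1--> {s1, s2, s3, s4, s5}  [seen]
{s0, s1, s2, s3, s4, s5} --0--> {s0, s1, s2, s3, s4, s5}  [seen]
{s0, s1, s2, s3, s4, s5} --1--> {s1, s2, s3, s4, s5}  [seen]
Reachable DFA states: {s0}, {s2, s3}, {s5}, {s1, s2, s3, s4}, {s2, s3, s5}, {s2, s3, s4, s5}, {s1, s2, s3, s4, s5}, {s0, s1, s2, s3, s4, s5}.
{s1, s2, s3, s4} is among them.

yes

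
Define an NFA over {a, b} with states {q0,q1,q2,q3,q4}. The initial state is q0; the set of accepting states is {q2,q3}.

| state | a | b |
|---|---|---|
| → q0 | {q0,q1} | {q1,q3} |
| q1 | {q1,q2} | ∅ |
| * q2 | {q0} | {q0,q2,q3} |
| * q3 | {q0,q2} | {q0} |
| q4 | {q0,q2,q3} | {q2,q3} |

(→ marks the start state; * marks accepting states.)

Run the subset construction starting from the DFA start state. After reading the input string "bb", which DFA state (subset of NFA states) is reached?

{q0}

Start: {q0}.
δ(q0,b) = {q1,q3}.
Union: {q1,q3}.
After b: {q1,q3}.
δ(q1,b) = ∅; δ(q3,b) = {q0}.
Union: {q0}.
After b: {q0}.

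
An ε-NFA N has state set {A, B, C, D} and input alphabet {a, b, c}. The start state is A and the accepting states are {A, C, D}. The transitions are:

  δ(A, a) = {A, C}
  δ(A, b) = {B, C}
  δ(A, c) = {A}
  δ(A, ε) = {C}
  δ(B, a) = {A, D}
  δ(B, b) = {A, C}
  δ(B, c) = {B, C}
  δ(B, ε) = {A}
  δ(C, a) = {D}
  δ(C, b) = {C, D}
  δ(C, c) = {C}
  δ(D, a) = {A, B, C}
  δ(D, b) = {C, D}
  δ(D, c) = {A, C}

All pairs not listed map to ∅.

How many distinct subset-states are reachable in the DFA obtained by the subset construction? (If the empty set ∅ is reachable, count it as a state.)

Start state of the DFA: {A, C} (ε-closure of the NFA start).
{A, C} --a--> {A, C, D}  [new]
{A, C} --b--> {A, B, C, D}  [new]
{A, C} --c--> {A, C}  [seen]
{A, C, D} --a--> {A, B, C, D}  [seen]
{A, C, D} --b--> {A, B, C, D}  [seen]
{A, C, D} --c--> {A, C}  [seen]
{A, B, C, D} --a--> {A, B, C, D}  [seen]
{A, B, C, D} --b--> {A, B, C, D}  [seen]
{A, B, C, D} --c--> {A, B, C}  [new]
{A, B, C} --a--> {A, C, D}  [seen]
{A, B, C} --b--> {A, B, C, D}  [seen]
{A, B, C} --c--> {A, B, C}  [seen]
Reachable DFA states: {A, C}, {A, C, D}, {A, B, C, D}, {A, B, C}.

4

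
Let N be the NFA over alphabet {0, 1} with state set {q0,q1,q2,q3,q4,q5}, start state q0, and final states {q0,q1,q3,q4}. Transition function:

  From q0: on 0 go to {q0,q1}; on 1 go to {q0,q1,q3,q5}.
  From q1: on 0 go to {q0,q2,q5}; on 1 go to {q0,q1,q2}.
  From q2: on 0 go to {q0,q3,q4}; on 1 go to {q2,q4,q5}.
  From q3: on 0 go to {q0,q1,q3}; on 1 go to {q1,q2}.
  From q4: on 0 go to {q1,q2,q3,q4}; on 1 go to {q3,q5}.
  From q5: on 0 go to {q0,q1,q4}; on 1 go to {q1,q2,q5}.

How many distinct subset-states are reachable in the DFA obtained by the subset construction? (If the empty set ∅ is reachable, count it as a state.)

Start state of the DFA: {q0}.
{q0} --0--> {q0,q1}  [new]
{q0} --1--> {q0,q1,q3,q5}  [new]
{q0,q1} --0--> {q0,q1,q2,q5}  [new]
{q0,q1} --1--> {q0,q1,q2,q3,q5}  [new]
{q0,q1,q3,q5} --0--> {q0,q1,q2,q3,q4,q5}  [new]
{q0,q1,q3,q5} --1--> {q0,q1,q2,q3,q5}  [seen]
{q0,q1,q2,q5} --0--> {q0,q1,q2,q3,q4,q5}  [seen]
{q0,q1,q2,q5} --1--> {q0,q1,q2,q3,q4,q5}  [seen]
{q0,q1,q2,q3,q5} --0--> {q0,q1,q2,q3,q4,q5}  [seen]
{q0,q1,q2,q3,q5} --1--> {q0,q1,q2,q3,q4,q5}  [seen]
{q0,q1,q2,q3,q4,q5} --0--> {q0,q1,q2,q3,q4,q5}  [seen]
{q0,q1,q2,q3,q4,q5} --1--> {q0,q1,q2,q3,q4,q5}  [seen]
Reachable DFA states: {q0}, {q0,q1}, {q0,q1,q3,q5}, {q0,q1,q2,q5}, {q0,q1,q2,q3,q5}, {q0,q1,q2,q3,q4,q5}.

6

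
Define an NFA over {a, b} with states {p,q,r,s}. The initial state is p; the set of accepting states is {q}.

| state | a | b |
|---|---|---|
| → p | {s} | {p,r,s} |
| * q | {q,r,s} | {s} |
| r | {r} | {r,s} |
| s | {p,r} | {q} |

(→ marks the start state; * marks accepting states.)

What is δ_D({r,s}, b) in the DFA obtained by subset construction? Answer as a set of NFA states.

{q,r,s}

δ(r,b) = {r,s}; δ(s,b) = {q}.
Union: {q,r,s}.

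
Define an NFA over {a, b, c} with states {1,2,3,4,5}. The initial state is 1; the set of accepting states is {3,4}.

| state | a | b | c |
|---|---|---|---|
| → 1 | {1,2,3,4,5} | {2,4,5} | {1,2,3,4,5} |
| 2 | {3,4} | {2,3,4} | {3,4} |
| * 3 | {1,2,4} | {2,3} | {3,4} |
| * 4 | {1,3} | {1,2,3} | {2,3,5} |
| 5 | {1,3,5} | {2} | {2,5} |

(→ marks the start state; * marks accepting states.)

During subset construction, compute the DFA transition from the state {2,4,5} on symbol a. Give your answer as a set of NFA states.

δ(2,a) = {3,4}; δ(4,a) = {1,3}; δ(5,a) = {1,3,5}.
Union: {1,3,4,5}.

{1,3,4,5}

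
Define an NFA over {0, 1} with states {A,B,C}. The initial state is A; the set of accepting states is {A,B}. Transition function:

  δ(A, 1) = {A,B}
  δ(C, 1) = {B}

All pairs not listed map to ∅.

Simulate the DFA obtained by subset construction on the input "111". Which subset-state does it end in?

{A,B}

Start: {A}.
δ(A,1) = {A,B}.
Union: {A,B}.
After 1: {A,B}.
δ(A,1) = {A,B}; δ(B,1) = ∅.
Union: {A,B}.
After 1: {A,B}.
δ(A,1) = {A,B}; δ(B,1) = ∅.
Union: {A,B}.
After 1: {A,B}.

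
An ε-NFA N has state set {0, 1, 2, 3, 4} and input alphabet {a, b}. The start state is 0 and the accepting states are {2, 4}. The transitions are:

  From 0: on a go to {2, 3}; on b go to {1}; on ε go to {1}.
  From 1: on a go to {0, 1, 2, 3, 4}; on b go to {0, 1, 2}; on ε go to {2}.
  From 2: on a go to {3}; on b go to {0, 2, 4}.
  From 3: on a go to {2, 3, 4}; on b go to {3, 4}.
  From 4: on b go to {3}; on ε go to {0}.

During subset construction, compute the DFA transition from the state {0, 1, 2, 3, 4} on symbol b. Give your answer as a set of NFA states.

δ(0,b) = {1}; δ(1,b) = {0, 1, 2}; δ(2,b) = {0, 2, 4}; δ(3,b) = {3, 4}; δ(4,b) = {3}.
Union: {0, 1, 2, 3, 4}.

{0, 1, 2, 3, 4}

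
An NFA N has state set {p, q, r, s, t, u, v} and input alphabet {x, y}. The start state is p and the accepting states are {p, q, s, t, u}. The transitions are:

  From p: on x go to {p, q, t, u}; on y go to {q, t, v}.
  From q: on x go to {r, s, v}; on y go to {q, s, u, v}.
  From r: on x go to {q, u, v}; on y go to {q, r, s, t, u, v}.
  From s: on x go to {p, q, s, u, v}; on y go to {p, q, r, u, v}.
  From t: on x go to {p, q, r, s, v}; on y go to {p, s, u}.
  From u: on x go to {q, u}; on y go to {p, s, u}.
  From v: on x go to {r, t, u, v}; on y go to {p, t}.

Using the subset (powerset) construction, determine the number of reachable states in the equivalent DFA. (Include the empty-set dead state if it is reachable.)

Start state of the DFA: {p}.
{p} --x--> {p, q, t, u}  [new]
{p} --y--> {q, t, v}  [new]
{p, q, t, u} --x--> {p, q, r, s, t, u, v}  [new]
{p, q, t, u} --y--> {p, q, s, t, u, v}  [new]
{q, t, v} --x--> {p, q, r, s, t, u, v}  [seen]
{q, t, v} --y--> {p, q, s, t, u, v}  [seen]
{p, q, r, s, t, u, v} --x--> {p, q, r, s, t, u, v}  [seen]
{p, q, r, s, t, u, v} --y--> {p, q, r, s, t, u, v}  [seen]
{p, q, s, t, u, v} --x--> {p, q, r, s, t, u, v}  [seen]
{p, q, s, t, u, v} --y--> {p, q, r, s, t, u, v}  [seen]
Reachable DFA states: {p}, {p, q, t, u}, {q, t, v}, {p, q, r, s, t, u, v}, {p, q, s, t, u, v}.

5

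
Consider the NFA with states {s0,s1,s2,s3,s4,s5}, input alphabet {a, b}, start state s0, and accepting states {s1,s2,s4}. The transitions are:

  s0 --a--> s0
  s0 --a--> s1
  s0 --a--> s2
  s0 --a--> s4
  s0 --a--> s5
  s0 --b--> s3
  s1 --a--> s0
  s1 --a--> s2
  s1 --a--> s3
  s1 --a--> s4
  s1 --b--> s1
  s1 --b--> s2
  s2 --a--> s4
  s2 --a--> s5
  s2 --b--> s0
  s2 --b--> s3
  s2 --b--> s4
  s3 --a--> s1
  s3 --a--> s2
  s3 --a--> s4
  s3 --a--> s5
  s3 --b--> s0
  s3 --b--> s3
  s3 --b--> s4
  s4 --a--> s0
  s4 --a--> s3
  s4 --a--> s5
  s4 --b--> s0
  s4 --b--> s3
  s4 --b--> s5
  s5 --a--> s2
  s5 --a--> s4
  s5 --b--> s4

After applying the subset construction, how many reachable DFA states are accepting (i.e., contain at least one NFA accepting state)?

6

Start state of the DFA: {s0}.
{s0} --a--> {s0,s1,s2,s4,s5}  [new]
{s0} --b--> {s3}  [new]
{s0,s1,s2,s4,s5} --a--> {s0,s1,s2,s3,s4,s5}  [new]
{s0,s1,s2,s4,s5} --b--> {s0,s1,s2,s3,s4,s5}  [seen]
{s3} --a--> {s1,s2,s4,s5}  [new]
{s3} --b--> {s0,s3,s4}  [new]
{s0,s1,s2,s3,s4,s5} --a--> {s0,s1,s2,s3,s4,s5}  [seen]
{s0,s1,s2,s3,s4,s5} --b--> {s0,s1,s2,s3,s4,s5}  [seen]
{s1,s2,s4,s5} --a--> {s0,s2,s3,s4,s5}  [new]
{s1,s2,s4,s5} --b--> {s0,s1,s2,s3,s4,s5}  [seen]
{s0,s3,s4} --a--> {s0,s1,s2,s3,s4,s5}  [seen]
{s0,s3,s4} --b--> {s0,s3,s4,s5}  [new]
{s0,s2,s3,s4,s5} --a--> {s0,s1,s2,s3,s4,s5}  [seen]
{s0,s2,s3,s4,s5} --b--> {s0,s3,s4,s5}  [seen]
{s0,s3,s4,s5} --a--> {s0,s1,s2,s3,s4,s5}  [seen]
{s0,s3,s4,s5} --b--> {s0,s3,s4,s5}  [seen]
Reachable DFA states: {s0}, {s0,s1,s2,s4,s5}, {s3}, {s0,s1,s2,s3,s4,s5}, {s1,s2,s4,s5}, {s0,s3,s4}, {s0,s2,s3,s4,s5}, {s0,s3,s4,s5}.
Accepting DFA states (contain an NFA accepting state): {s0,s1,s2,s4,s5}, {s0,s1,s2,s3,s4,s5}, {s1,s2,s4,s5}, {s0,s3,s4}, {s0,s2,s3,s4,s5}, {s0,s3,s4,s5}.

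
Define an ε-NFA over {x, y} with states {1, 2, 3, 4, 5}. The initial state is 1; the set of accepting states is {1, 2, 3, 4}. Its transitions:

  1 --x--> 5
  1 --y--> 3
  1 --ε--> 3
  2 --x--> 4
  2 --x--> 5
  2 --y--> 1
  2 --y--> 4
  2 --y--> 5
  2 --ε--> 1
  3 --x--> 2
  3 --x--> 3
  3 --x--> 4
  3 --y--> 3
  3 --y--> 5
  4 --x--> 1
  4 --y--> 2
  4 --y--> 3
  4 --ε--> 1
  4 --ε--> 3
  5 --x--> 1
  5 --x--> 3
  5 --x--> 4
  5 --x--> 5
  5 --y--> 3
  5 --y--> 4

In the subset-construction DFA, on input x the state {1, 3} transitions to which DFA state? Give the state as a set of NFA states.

δ(1,x) = {5}; δ(3,x) = {2, 3, 4}.
Union: {2, 3, 4, 5}.
ε-closure gives {1, 2, 3, 4, 5}.

{1, 2, 3, 4, 5}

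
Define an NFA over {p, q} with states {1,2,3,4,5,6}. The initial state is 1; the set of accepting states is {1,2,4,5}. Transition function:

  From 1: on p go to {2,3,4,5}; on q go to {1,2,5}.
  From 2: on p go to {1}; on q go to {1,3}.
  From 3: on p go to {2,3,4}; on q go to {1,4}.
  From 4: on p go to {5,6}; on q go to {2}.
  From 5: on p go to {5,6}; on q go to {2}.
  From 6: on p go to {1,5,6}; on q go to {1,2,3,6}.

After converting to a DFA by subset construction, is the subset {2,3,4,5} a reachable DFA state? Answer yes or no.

yes

Start state of the DFA: {1}.
{1} --p--> {2,3,4,5}  [new]
{1} --q--> {1,2,5}  [new]
{2,3,4,5} --p--> {1,2,3,4,5,6}  [new]
{2,3,4,5} --q--> {1,2,3,4}  [new]
{1,2,5} --p--> {1,2,3,4,5,6}  [seen]
{1,2,5} --q--> {1,2,3,5}  [new]
{1,2,3,4,5,6} --p--> {1,2,3,4,5,6}  [seen]
{1,2,3,4,5,6} --q--> {1,2,3,4,5,6}  [seen]
{1,2,3,4} --p--> {1,2,3,4,5,6}  [seen]
{1,2,3,4} --q--> {1,2,3,4,5}  [new]
{1,2,3,5} --p--> {1,2,3,4,5,6}  [seen]
{1,2,3,5} --q--> {1,2,3,4,5}  [seen]
{1,2,3,4,5} --p--> {1,2,3,4,5,6}  [seen]
{1,2,3,4,5} --q--> {1,2,3,4,5}  [seen]
Reachable DFA states: {1}, {2,3,4,5}, {1,2,5}, {1,2,3,4,5,6}, {1,2,3,4}, {1,2,3,5}, {1,2,3,4,5}.
{2,3,4,5} is among them.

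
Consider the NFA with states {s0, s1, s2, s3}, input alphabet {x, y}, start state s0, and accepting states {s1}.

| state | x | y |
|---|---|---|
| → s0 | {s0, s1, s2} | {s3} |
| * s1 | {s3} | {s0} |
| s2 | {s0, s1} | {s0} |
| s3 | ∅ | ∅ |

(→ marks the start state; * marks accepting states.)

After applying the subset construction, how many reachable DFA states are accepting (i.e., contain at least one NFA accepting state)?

Start state of the DFA: {s0}.
{s0} --x--> {s0, s1, s2}  [new]
{s0} --y--> {s3}  [new]
{s0, s1, s2} --x--> {s0, s1, s2, s3}  [new]
{s0, s1, s2} --y--> {s0, s3}  [new]
{s3} --x--> ∅  [new]
{s3} --y--> ∅  [seen]
{s0, s1, s2, s3} --x--> {s0, s1, s2, s3}  [seen]
{s0, s1, s2, s3} --y--> {s0, s3}  [seen]
{s0, s3} --x--> {s0, s1, s2}  [seen]
{s0, s3} --y--> {s3}  [seen]
∅ --x--> ∅  [seen]
∅ --y--> ∅  [seen]
Reachable DFA states: {s0}, {s0, s1, s2}, {s3}, {s0, s1, s2, s3}, {s0, s3}, ∅.
Accepting DFA states (contain an NFA accepting state): {s0, s1, s2}, {s0, s1, s2, s3}.

2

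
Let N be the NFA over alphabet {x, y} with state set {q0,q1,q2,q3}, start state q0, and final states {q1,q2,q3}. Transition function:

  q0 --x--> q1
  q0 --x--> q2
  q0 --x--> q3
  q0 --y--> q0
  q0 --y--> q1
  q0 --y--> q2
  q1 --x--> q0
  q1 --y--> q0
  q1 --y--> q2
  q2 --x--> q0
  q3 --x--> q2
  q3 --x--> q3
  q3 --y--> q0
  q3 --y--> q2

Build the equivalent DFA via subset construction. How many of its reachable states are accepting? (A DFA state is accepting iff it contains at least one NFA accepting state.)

Start state of the DFA: {q0}.
{q0} --x--> {q1,q2,q3}  [new]
{q0} --y--> {q0,q1,q2}  [new]
{q1,q2,q3} --x--> {q0,q2,q3}  [new]
{q1,q2,q3} --y--> {q0,q2}  [new]
{q0,q1,q2} --x--> {q0,q1,q2,q3}  [new]
{q0,q1,q2} --y--> {q0,q1,q2}  [seen]
{q0,q2,q3} --x--> {q0,q1,q2,q3}  [seen]
{q0,q2,q3} --y--> {q0,q1,q2}  [seen]
{q0,q2} --x--> {q0,q1,q2,q3}  [seen]
{q0,q2} --y--> {q0,q1,q2}  [seen]
{q0,q1,q2,q3} --x--> {q0,q1,q2,q3}  [seen]
{q0,q1,q2,q3} --y--> {q0,q1,q2}  [seen]
Reachable DFA states: {q0}, {q1,q2,q3}, {q0,q1,q2}, {q0,q2,q3}, {q0,q2}, {q0,q1,q2,q3}.
Accepting DFA states (contain an NFA accepting state): {q1,q2,q3}, {q0,q1,q2}, {q0,q2,q3}, {q0,q2}, {q0,q1,q2,q3}.

5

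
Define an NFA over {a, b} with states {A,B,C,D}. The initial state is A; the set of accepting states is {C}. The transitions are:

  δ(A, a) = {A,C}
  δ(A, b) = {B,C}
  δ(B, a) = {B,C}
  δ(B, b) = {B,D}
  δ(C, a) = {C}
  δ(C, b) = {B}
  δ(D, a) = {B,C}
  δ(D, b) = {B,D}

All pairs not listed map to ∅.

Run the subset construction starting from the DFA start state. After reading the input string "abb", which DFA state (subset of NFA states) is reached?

{B,D}

Start: {A}.
δ(A,a) = {A,C}.
Union: {A,C}.
After a: {A,C}.
δ(A,b) = {B,C}; δ(C,b) = {B}.
Union: {B,C}.
After b: {B,C}.
δ(B,b) = {B,D}; δ(C,b) = {B}.
Union: {B,D}.
After b: {B,D}.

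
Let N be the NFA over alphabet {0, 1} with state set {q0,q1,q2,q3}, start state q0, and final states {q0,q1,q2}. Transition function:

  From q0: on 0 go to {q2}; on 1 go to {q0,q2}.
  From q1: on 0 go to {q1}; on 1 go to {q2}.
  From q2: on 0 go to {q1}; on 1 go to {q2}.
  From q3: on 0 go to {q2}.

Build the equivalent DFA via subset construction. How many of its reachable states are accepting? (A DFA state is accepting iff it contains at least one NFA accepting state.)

5

Start state of the DFA: {q0}.
{q0} --0--> {q2}  [new]
{q0} --1--> {q0,q2}  [new]
{q2} --0--> {q1}  [new]
{q2} --1--> {q2}  [seen]
{q0,q2} --0--> {q1,q2}  [new]
{q0,q2} --1--> {q0,q2}  [seen]
{q1} --0--> {q1}  [seen]
{q1} --1--> {q2}  [seen]
{q1,q2} --0--> {q1}  [seen]
{q1,q2} --1--> {q2}  [seen]
Reachable DFA states: {q0}, {q2}, {q0,q2}, {q1}, {q1,q2}.
Accepting DFA states (contain an NFA accepting state): {q0}, {q2}, {q0,q2}, {q1}, {q1,q2}.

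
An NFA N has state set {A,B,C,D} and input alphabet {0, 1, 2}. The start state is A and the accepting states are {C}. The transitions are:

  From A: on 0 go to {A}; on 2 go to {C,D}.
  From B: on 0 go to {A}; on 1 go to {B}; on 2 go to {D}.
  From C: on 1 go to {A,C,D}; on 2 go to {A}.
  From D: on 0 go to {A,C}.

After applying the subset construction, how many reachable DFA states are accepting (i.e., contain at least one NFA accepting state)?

Start state of the DFA: {A}.
{A} --0--> {A}  [seen]
{A} --1--> ∅  [new]
{A} --2--> {C,D}  [new]
∅ --0--> ∅  [seen]
∅ --1--> ∅  [seen]
∅ --2--> ∅  [seen]
{C,D} --0--> {A,C}  [new]
{C,D} --1--> {A,C,D}  [new]
{C,D} --2--> {A}  [seen]
{A,C} --0--> {A}  [seen]
{A,C} --1--> {A,C,D}  [seen]
{A,C} --2--> {A,C,D}  [seen]
{A,C,D} --0--> {A,C}  [seen]
{A,C,D} --1--> {A,C,D}  [seen]
{A,C,D} --2--> {A,C,D}  [seen]
Reachable DFA states: {A}, ∅, {C,D}, {A,C}, {A,C,D}.
Accepting DFA states (contain an NFA accepting state): {C,D}, {A,C}, {A,C,D}.

3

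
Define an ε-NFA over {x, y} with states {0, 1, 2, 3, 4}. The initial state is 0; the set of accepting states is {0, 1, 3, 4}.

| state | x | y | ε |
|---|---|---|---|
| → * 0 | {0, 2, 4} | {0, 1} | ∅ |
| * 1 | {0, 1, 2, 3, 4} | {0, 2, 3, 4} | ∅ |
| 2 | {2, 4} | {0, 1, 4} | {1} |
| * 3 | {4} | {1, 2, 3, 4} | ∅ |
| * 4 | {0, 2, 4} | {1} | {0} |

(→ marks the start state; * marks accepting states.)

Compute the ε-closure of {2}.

{1, 2}

Begin with {2}.
2 →ε {1}; add 1.
ε-closure = {1, 2}.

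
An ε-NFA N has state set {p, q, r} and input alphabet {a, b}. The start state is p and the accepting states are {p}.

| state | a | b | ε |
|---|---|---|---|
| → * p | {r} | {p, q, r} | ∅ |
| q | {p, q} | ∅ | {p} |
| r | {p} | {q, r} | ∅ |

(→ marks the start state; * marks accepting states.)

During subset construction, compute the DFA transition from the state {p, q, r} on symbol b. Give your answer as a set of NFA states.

δ(p,b) = {p, q, r}; δ(q,b) = ∅; δ(r,b) = {q, r}.
Union: {p, q, r}.

{p, q, r}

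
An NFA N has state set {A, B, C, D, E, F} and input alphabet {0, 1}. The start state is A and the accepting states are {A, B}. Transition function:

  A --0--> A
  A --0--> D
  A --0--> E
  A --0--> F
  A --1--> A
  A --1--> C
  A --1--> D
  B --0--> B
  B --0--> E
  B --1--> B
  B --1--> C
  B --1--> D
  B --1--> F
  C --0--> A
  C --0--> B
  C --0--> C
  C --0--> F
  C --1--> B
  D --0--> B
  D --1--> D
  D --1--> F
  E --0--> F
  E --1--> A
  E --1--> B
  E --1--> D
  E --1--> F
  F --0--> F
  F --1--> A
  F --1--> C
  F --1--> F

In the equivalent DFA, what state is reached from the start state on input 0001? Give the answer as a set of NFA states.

{A, B, C, D, F}

Start: {A}.
δ(A,0) = {A, D, E, F}.
Union: {A, D, E, F}.
After 0: {A, D, E, F}.
δ(A,0) = {A, D, E, F}; δ(D,0) = {B}; δ(E,0) = {F}; δ(F,0) = {F}.
Union: {A, B, D, E, F}.
After 0: {A, B, D, E, F}.
δ(A,0) = {A, D, E, F}; δ(B,0) = {B, E}; δ(D,0) = {B}; δ(E,0) = {F}; δ(F,0) = {F}.
Union: {A, B, D, E, F}.
After 0: {A, B, D, E, F}.
δ(A,1) = {A, C, D}; δ(B,1) = {B, C, D, F}; δ(D,1) = {D, F}; δ(E,1) = {A, B, D, F}; δ(F,1) = {A, C, F}.
Union: {A, B, C, D, F}.
After 1: {A, B, C, D, F}.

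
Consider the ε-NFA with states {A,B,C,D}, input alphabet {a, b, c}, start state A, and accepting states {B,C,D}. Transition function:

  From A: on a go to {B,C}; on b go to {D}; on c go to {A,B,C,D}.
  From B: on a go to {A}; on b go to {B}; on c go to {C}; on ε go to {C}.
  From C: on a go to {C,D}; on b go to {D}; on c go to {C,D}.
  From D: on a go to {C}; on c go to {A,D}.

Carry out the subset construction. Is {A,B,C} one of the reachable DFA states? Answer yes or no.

no

Start state of the DFA: {A} (ε-closure of the NFA start).
{A} --a--> {B,C}  [new]
{A} --b--> {D}  [new]
{A} --c--> {A,B,C,D}  [new]
{B,C} --a--> {A,C,D}  [new]
{B,C} --b--> {B,C,D}  [new]
{B,C} --c--> {C,D}  [new]
{D} --a--> {C}  [new]
{D} --b--> ∅  [new]
{D} --c--> {A,D}  [new]
{A,B,C,D} --a--> {A,B,C,D}  [seen]
{A,B,C,D} --b--> {B,C,D}  [seen]
{A,B,C,D} --c--> {A,B,C,D}  [seen]
{A,C,D} --a--> {B,C,D}  [seen]
{A,C,D} --b--> {D}  [seen]
{A,C,D} --c--> {A,B,C,D}  [seen]
{B,C,D} --a--> {A,C,D}  [seen]
{B,C,D} --b--> {B,C,D}  [seen]
{B,C,D} --c--> {A,C,D}  [seen]
{C,D} --a--> {C,D}  [seen]
{C,D} --b--> {D}  [seen]
{C,D} --c--> {A,C,D}  [seen]
{C} --a--> {C,D}  [seen]
{C} --b--> {D}  [seen]
{C} --c--> {C,D}  [seen]
∅ --a--> ∅  [seen]
∅ --b--> ∅  [seen]
∅ --c--> ∅  [seen]
{A,D} --a--> {B,C}  [seen]
{A,D} --b--> {D}  [seen]
{A,D} --c--> {A,B,C,D}  [seen]
Reachable DFA states: {A}, {B,C}, {D}, {A,B,C,D}, {A,C,D}, {B,C,D}, {C,D}, {C}, ∅, {A,D}.
{A,B,C} is not among them.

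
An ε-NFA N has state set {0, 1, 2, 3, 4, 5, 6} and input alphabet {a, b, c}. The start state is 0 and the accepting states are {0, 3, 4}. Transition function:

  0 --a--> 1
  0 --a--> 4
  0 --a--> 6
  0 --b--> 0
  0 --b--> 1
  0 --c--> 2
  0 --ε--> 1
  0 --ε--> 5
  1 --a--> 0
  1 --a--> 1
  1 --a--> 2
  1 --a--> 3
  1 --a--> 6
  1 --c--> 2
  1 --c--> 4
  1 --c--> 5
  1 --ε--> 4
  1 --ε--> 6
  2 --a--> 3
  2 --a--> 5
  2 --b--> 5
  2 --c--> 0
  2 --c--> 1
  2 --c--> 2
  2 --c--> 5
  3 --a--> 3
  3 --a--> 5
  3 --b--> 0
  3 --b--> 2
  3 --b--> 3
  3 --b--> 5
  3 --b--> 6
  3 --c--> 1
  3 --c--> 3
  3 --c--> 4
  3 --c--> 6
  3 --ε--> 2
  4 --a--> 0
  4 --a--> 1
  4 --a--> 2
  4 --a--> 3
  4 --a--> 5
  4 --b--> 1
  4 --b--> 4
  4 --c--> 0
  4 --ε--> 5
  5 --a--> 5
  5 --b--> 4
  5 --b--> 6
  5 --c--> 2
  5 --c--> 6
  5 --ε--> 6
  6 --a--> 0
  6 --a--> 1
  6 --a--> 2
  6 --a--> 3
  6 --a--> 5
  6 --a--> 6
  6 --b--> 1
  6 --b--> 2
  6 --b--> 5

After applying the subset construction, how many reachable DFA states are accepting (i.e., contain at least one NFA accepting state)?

Start state of the DFA: {0, 1, 4, 5, 6} (ε-closure of the NFA start).
{0, 1, 4, 5, 6} --a--> {0, 1, 2, 3, 4, 5, 6}  [new]
{0, 1, 4, 5, 6} --b--> {0, 1, 2, 4, 5, 6}  [new]
{0, 1, 4, 5, 6} --c--> {0, 1, 2, 4, 5, 6}  [seen]
{0, 1, 2, 3, 4, 5, 6} --a--> {0, 1, 2, 3, 4, 5, 6}  [seen]
{0, 1, 2, 3, 4, 5, 6} --b--> {0, 1, 2, 3, 4, 5, 6}  [seen]
{0, 1, 2, 3, 4, 5, 6} --c--> {0, 1, 2, 3, 4, 5, 6}  [seen]
{0, 1, 2, 4, 5, 6} --a--> {0, 1, 2, 3, 4, 5, 6}  [seen]
{0, 1, 2, 4, 5, 6} --b--> {0, 1, 2, 4, 5, 6}  [seen]
{0, 1, 2, 4, 5, 6} --c--> {0, 1, 2, 4, 5, 6}  [seen]
Reachable DFA states: {0, 1, 4, 5, 6}, {0, 1, 2, 3, 4, 5, 6}, {0, 1, 2, 4, 5, 6}.
Accepting DFA states (contain an NFA accepting state): {0, 1, 4, 5, 6}, {0, 1, 2, 3, 4, 5, 6}, {0, 1, 2, 4, 5, 6}.

3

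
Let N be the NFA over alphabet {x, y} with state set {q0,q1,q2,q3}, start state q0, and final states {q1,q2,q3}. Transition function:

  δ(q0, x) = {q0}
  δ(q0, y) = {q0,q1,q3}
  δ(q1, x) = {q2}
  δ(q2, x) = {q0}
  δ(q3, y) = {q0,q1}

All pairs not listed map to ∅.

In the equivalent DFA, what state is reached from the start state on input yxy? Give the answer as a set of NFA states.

Start: {q0}.
δ(q0,y) = {q0,q1,q3}.
Union: {q0,q1,q3}.
After y: {q0,q1,q3}.
δ(q0,x) = {q0}; δ(q1,x) = {q2}; δ(q3,x) = ∅.
Union: {q0,q2}.
After x: {q0,q2}.
δ(q0,y) = {q0,q1,q3}; δ(q2,y) = ∅.
Union: {q0,q1,q3}.
After y: {q0,q1,q3}.

{q0,q1,q3}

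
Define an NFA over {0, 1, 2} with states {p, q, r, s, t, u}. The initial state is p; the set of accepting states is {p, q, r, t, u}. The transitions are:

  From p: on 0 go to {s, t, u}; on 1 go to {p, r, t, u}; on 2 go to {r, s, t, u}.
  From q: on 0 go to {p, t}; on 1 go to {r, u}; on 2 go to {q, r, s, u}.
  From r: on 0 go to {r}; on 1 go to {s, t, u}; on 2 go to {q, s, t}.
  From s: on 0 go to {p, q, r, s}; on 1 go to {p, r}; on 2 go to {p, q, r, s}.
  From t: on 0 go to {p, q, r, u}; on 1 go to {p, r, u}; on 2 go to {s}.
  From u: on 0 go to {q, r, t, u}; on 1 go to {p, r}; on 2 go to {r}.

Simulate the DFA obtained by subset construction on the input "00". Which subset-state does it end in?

Start: {p}.
δ(p,0) = {s, t, u}.
Union: {s, t, u}.
After 0: {s, t, u}.
δ(s,0) = {p, q, r, s}; δ(t,0) = {p, q, r, u}; δ(u,0) = {q, r, t, u}.
Union: {p, q, r, s, t, u}.
After 0: {p, q, r, s, t, u}.

{p, q, r, s, t, u}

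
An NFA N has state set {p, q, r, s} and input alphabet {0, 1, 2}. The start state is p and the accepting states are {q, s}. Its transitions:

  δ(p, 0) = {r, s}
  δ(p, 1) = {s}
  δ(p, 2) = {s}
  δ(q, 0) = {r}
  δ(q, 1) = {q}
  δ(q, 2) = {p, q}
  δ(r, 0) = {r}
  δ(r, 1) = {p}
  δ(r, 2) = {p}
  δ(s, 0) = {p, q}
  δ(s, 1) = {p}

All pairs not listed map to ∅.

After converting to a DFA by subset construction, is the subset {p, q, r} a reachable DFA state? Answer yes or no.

Start state of the DFA: {p}.
{p} --0--> {r, s}  [new]
{p} --1--> {s}  [new]
{p} --2--> {s}  [seen]
{r, s} --0--> {p, q, r}  [new]
{r, s} --1--> {p}  [seen]
{r, s} --2--> {p}  [seen]
{s} --0--> {p, q}  [new]
{s} --1--> {p}  [seen]
{s} --2--> ∅  [new]
{p, q, r} --0--> {r, s}  [seen]
{p, q, r} --1--> {p, q, s}  [new]
{p, q, r} --2--> {p, q, s}  [seen]
{p, q} --0--> {r, s}  [seen]
{p, q} --1--> {q, s}  [new]
{p, q} --2--> {p, q, s}  [seen]
∅ --0--> ∅  [seen]
∅ --1--> ∅  [seen]
∅ --2--> ∅  [seen]
{p, q, s} --0--> {p, q, r, s}  [new]
{p, q, s} --1--> {p, q, s}  [seen]
{p, q, s} --2--> {p, q, s}  [seen]
{q, s} --0--> {p, q, r}  [seen]
{q, s} --1--> {p, q}  [seen]
{q, s} --2--> {p, q}  [seen]
{p, q, r, s} --0--> {p, q, r, s}  [seen]
{p, q, r, s} --1--> {p, q, s}  [seen]
{p, q, r, s} --2--> {p, q, s}  [seen]
Reachable DFA states: {p}, {r, s}, {s}, {p, q, r}, {p, q}, ∅, {p, q, s}, {q, s}, {p, q, r, s}.
{p, q, r} is among them.

yes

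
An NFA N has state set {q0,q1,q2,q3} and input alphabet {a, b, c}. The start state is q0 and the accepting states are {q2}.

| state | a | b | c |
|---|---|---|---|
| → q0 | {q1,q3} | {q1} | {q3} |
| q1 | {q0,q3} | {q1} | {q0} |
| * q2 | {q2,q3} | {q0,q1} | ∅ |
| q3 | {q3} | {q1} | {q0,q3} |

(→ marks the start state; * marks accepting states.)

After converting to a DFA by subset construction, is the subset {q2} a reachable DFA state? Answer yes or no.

no

Start state of the DFA: {q0}.
{q0} --a--> {q1,q3}  [new]
{q0} --b--> {q1}  [new]
{q0} --c--> {q3}  [new]
{q1,q3} --a--> {q0,q3}  [new]
{q1,q3} --b--> {q1}  [seen]
{q1,q3} --c--> {q0,q3}  [seen]
{q1} --a--> {q0,q3}  [seen]
{q1} --b--> {q1}  [seen]
{q1} --c--> {q0}  [seen]
{q3} --a--> {q3}  [seen]
{q3} --b--> {q1}  [seen]
{q3} --c--> {q0,q3}  [seen]
{q0,q3} --a--> {q1,q3}  [seen]
{q0,q3} --b--> {q1}  [seen]
{q0,q3} --c--> {q0,q3}  [seen]
Reachable DFA states: {q0}, {q1,q3}, {q1}, {q3}, {q0,q3}.
{q2} is not among them.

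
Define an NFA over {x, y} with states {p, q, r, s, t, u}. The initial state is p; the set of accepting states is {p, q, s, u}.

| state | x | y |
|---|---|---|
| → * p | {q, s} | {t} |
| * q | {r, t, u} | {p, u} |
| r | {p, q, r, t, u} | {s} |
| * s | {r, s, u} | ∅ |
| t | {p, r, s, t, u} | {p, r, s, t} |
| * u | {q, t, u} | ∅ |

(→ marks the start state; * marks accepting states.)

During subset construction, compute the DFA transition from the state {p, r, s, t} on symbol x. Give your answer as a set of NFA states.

δ(p,x) = {q, s}; δ(r,x) = {p, q, r, t, u}; δ(s,x) = {r, s, u}; δ(t,x) = {p, r, s, t, u}.
Union: {p, q, r, s, t, u}.

{p, q, r, s, t, u}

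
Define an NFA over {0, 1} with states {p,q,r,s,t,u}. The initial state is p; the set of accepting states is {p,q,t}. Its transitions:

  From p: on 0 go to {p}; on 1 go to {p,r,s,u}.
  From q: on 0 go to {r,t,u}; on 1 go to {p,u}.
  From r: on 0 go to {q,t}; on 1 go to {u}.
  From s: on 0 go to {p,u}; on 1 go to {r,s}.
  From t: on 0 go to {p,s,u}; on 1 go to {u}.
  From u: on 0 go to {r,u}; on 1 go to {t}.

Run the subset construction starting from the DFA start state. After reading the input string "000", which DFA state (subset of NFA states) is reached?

Start: {p}.
δ(p,0) = {p}.
Union: {p}.
After 0: {p}.
δ(p,0) = {p}.
Union: {p}.
After 0: {p}.
δ(p,0) = {p}.
Union: {p}.
After 0: {p}.

{p}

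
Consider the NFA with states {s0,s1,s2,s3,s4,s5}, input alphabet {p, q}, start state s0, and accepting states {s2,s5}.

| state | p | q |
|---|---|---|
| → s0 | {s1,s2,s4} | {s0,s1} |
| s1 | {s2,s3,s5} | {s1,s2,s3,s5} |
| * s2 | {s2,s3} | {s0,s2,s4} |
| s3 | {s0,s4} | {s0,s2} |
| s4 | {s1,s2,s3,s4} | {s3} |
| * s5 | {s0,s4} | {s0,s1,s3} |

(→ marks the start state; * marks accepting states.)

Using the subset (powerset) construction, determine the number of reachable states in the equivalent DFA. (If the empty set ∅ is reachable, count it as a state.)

Start state of the DFA: {s0}.
{s0} --p--> {s1,s2,s4}  [new]
{s0} --q--> {s0,s1}  [new]
{s1,s2,s4} --p--> {s1,s2,s3,s4,s5}  [new]
{s1,s2,s4} --q--> {s0,s1,s2,s3,s4,s5}  [new]
{s0,s1} --p--> {s1,s2,s3,s4,s5}  [seen]
{s0,s1} --q--> {s0,s1,s2,s3,s5}  [new]
{s1,s2,s3,s4,s5} --p--> {s0,s1,s2,s3,s4,s5}  [seen]
{s1,s2,s3,s4,s5} --q--> {s0,s1,s2,s3,s4,s5}  [seen]
{s0,s1,s2,s3,s4,s5} --p--> {s0,s1,s2,s3,s4,s5}  [seen]
{s0,s1,s2,s3,s4,s5} --q--> {s0,s1,s2,s3,s4,s5}  [seen]
{s0,s1,s2,s3,s5} --p--> {s0,s1,s2,s3,s4,s5}  [seen]
{s0,s1,s2,s3,s5} --q--> {s0,s1,s2,s3,s4,s5}  [seen]
Reachable DFA states: {s0}, {s1,s2,s4}, {s0,s1}, {s1,s2,s3,s4,s5}, {s0,s1,s2,s3,s4,s5}, {s0,s1,s2,s3,s5}.

6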